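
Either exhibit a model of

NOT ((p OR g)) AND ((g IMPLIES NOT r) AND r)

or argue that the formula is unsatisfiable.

r = True, p = False, g = False

  NOT ((p OR g)) = True
    p OR g = False
  (g IMPLIES NOT r) AND r = True
    g IMPLIES NOT r = True
      NOT r = False
Both conjuncts True, so the formula holds.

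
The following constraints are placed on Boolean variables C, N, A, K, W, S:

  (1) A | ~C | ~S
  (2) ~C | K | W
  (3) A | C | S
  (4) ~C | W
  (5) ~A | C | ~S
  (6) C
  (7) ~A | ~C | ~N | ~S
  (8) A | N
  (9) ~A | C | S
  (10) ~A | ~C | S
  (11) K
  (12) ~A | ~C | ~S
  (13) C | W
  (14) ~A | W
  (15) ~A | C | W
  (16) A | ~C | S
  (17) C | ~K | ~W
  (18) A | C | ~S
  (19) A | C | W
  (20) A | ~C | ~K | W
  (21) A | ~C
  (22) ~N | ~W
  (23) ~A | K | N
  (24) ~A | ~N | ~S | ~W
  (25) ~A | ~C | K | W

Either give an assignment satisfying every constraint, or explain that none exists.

No satisfying assignment exists.

Case C = True:
  (~C | W) forces W = True.
  (K) forces K = True.
  (A | ~C) forces A = True.
  (~A | ~C | S) forces S = True.
  Clause (~A | ~C | ~S) is falsified — contradiction.
Case C = False:
  Clause (C) is falsified — contradiction.
Both cases fail, so the formula is unsatisfiable.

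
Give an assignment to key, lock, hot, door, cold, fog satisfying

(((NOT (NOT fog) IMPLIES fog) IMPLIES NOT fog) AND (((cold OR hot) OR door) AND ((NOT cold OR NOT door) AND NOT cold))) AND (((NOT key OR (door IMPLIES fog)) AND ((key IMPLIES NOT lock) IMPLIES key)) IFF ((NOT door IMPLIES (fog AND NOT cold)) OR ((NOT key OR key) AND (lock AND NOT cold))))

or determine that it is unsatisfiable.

key: False, lock: False, hot: True, door: False, cold: False, fog: False

  ((NOT (NOT fog) IMPLIES fog) IMPLIES NOT fog) AND (((cold OR hot) OR door) AND ((NOT cold OR NOT door) AND NOT cold)) = True
    (NOT (NOT fog) IMPLIES fog) IMPLIES NOT fog = True
      NOT (NOT fog) IMPLIES fog = True
        NOT (NOT fog) = False
          NOT fog = True
      NOT fog = True
    ((cold OR hot) OR door) AND ((NOT cold OR NOT door) AND NOT cold) = True
      (cold OR hot) OR door = True
        cold OR hot = True
      (NOT cold OR NOT door) AND NOT cold = True
        NOT cold OR NOT door = True
          NOT cold = True
          NOT door = True
        NOT cold = True
  ((NOT key OR (door IMPLIES fog)) AND ((key IMPLIES NOT lock) IMPLIES key)) IFF ((NOT door IMPLIES (fog AND NOT cold)) OR ((NOT key OR key) AND (lock AND NOT cold))) = True
    (NOT key OR (door IMPLIES fog)) AND ((key IMPLIES NOT lock) IMPLIES key) = False
      NOT key OR (door IMPLIES fog) = True
        NOT key = True
        door IMPLIES fog = True
      (key IMPLIES NOT lock) IMPLIES key = False
        key IMPLIES NOT lock = True
          NOT lock = True
    (NOT door IMPLIES (fog AND NOT cold)) OR ((NOT key OR key) AND (lock AND NOT cold)) = False
      NOT door IMPLIES (fog AND NOT cold) = False
        NOT door = True
        fog AND NOT cold = False
          NOT cold = True
      (NOT key OR key) AND (lock AND NOT cold) = False
        NOT key OR key = True
          NOT key = True
        lock AND NOT cold = False
          NOT cold = True
Both conjuncts True, so the formula holds.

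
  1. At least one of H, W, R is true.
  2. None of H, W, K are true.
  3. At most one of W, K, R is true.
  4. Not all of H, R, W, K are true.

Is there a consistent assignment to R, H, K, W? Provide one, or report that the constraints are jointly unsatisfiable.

R: True; H: False; K: False; W: False

  (1) {H, W, R}: 1 true — at least one ✓
  (2) {H, W, K}: 0 true — none ✓
  (3) {W, K, R}: 1 true — at most one ✓
  (4) {H, R, W, K}: 1/4 true — not all ✓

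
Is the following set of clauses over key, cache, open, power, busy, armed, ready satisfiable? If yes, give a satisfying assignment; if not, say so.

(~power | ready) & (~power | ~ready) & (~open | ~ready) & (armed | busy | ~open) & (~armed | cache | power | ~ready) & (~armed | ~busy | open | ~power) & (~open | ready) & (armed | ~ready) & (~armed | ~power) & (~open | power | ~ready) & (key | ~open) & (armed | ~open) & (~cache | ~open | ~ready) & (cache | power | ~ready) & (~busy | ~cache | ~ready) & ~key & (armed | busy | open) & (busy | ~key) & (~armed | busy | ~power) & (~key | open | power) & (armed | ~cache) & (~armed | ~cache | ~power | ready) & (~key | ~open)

Unit clause (~key) forces key = False.
In (key | ~open) only ~open is left, so open = False.
Set cache = False.
Try power = True:
  (~power | ready) forces ready = True.
  clause (~power | ~ready) is falsified — backtrack.
So power = False.
  then (cache | power | ~ready) forces ready = False.
Set busy = False.
  then (armed | busy | open) forces armed = True.
All clauses satisfied.

key = False, cache = False, open = False, power = False, busy = False, armed = True, ready = False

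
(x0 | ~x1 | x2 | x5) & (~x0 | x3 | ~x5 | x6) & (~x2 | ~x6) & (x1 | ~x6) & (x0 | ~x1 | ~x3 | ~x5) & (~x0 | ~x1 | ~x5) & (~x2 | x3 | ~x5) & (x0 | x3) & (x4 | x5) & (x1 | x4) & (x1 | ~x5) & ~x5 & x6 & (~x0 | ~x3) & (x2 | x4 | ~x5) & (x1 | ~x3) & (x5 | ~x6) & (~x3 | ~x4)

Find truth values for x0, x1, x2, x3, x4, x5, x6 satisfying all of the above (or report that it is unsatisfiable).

Case x5 = True:
  Clause (~x5) is falsified — contradiction.
Case x5 = False:
  (x4 | x5) forces x4 = True.
  (x6) forces x6 = True.
  Clause (x5 | ~x6) is falsified — contradiction.
Both cases fail, so the formula is unsatisfiable.

UNSATISFIABLE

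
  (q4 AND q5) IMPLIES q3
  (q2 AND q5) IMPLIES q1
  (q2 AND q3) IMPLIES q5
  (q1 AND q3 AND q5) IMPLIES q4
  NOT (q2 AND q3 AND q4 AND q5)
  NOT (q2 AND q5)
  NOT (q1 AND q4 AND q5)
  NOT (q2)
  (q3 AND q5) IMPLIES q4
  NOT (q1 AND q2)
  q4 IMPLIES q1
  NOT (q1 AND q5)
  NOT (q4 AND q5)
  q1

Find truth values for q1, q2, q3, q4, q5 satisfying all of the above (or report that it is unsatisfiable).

q1 = True; q2 = False; q3 = True; q4 = True; q5 = False

Unit clause (q1) forces q1 = True.
Unit clause (NOT q2) forces q2 = False.
In (NOT q1 OR NOT q5) only NOT q5 is left, so q5 = False.
Set q3 = True.
Set q4 = True.
All clauses satisfied.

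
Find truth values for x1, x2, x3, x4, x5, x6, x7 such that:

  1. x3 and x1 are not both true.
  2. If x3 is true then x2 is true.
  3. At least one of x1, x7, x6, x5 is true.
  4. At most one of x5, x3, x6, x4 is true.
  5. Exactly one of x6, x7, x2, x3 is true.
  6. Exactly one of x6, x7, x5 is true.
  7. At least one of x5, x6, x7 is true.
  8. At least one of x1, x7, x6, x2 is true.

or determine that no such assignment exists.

x1 = False; x2 = False; x3 = False; x4 = False; x5 = False; x6 = True; x7 = False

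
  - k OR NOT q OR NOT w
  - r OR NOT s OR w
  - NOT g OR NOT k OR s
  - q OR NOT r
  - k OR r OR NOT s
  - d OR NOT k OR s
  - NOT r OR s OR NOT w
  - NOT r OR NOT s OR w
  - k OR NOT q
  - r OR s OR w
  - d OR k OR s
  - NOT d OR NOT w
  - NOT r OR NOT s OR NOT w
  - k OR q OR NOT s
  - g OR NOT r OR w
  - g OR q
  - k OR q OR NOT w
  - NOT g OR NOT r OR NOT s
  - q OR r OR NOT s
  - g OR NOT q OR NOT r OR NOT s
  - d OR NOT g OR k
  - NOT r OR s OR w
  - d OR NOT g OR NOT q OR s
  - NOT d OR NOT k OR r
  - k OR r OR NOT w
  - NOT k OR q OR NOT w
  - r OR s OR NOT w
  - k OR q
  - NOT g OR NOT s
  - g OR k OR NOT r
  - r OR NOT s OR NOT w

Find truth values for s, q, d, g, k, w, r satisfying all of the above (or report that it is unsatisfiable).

UNSATISFIABLE

Case k = True:
  If s = True:
    (NOT g OR NOT s) forces g = False.
    (g OR q) forces q = True.
    (g OR NOT q OR NOT r OR NOT s) forces r = False.
    (r OR NOT s OR w) forces w = True.
    clause (r OR NOT s OR NOT w) is falsified.
  If s = False:
    (NOT g OR NOT k OR s) forces g = False.
    (d OR NOT k OR s) forces d = True.
    (NOT d OR NOT w) forces w = False.
    (r OR s OR w) forces r = True.
    clause (g OR NOT r OR w) is falsified.
  Every sub-case reaches a contradiction.
Case k = False:
  (k OR NOT q) forces q = False.
  Clause (k OR q) is falsified — contradiction.
Both cases fail, so the formula is unsatisfiable.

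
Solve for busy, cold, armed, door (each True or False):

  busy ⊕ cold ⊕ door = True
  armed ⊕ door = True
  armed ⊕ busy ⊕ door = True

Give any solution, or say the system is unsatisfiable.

busy=F, cold=T, armed=T, door=F

busy ⊕ cold ⊕ door = F ⊕ T ⊕ F = True ✓
armed ⊕ door = T ⊕ F = True ✓
armed ⊕ busy ⊕ door = T ⊕ F ⊕ F = True ✓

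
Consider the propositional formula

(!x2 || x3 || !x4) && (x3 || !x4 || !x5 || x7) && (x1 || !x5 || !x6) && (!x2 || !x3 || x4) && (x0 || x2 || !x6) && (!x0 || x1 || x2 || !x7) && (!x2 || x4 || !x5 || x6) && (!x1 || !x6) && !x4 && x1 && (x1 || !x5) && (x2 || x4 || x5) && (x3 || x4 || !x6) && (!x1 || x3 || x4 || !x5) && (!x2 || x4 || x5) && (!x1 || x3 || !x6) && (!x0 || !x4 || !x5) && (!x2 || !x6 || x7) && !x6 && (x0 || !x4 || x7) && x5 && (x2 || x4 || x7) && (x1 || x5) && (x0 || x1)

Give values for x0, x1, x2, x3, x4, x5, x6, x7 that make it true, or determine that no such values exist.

Unit clause (!x4) forces x4 = False.
Unit clause (x1) forces x1 = True.
Unit clause (!x6) forces x6 = False.
Unit clause (x5) forces x5 = True.
In (!x2 || x4 || !x5 || x6) only !x2 is left, so x2 = False.
In (!x1 || x3 || x4 || !x5) only x3 is left, so x3 = True.
In (x2 || x4 || x7) only x7 is left, so x7 = True.
Set x0 = True.
All clauses satisfied.

x0 = True; x1 = True; x2 = False; x3 = True; x4 = False; x5 = True; x6 = False; x7 = True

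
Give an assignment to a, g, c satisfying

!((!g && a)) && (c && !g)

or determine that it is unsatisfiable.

a: False, g: False, c: True

  !((!g && a)) = True
    !g && a = False
      !g = True
  c && !g = True
    !g = True
Both conjuncts True, so the formula holds.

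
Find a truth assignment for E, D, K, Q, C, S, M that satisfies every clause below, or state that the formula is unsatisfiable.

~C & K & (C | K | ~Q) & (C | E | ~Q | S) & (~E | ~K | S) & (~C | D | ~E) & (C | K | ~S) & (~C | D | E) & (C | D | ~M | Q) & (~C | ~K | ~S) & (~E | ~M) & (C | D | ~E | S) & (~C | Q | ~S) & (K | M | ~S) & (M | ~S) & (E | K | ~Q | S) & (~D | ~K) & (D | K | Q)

Unit clause (~C) forces C = False.
Unit clause (K) forces K = True.
In (~D | ~K) only ~D is left, so D = False.
Try E = True:
  (~E | ~K | S) forces S = True.
  (~E | ~M) forces M = False.
  clause (M | ~S) is falsified — backtrack.
So E = False.
Set Q = True.
  then (C | E | ~Q | S) forces S = True.
  then (M | ~S) forces M = True.
All clauses satisfied.

E = False, D = False, K = True, Q = True, C = False, S = True, M = True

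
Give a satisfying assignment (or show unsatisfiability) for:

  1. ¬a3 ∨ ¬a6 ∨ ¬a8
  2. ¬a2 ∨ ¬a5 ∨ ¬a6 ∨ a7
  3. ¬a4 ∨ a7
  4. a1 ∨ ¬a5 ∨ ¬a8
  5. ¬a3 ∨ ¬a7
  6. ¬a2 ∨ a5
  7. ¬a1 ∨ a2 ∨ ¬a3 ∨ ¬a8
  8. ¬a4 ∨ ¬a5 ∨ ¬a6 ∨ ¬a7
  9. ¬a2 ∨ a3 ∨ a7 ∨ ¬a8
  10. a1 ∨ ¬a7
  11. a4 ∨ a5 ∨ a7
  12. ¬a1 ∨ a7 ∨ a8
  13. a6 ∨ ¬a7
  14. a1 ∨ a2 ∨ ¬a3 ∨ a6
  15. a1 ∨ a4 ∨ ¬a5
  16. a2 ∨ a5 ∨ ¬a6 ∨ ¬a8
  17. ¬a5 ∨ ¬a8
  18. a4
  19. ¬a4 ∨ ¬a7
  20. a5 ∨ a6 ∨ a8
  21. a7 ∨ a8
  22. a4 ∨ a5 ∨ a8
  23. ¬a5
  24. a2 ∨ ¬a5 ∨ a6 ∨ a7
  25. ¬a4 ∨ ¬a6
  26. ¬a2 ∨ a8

Unsatisfiable — no assignment works.

Case a4 = True:
  (¬a4 ∨ a7) forces a7 = True.
  Clause (¬a4 ∨ ¬a7) is falsified — contradiction.
Case a4 = False:
  Clause (a4) is falsified — contradiction.
Both cases fail, so the formula is unsatisfiable.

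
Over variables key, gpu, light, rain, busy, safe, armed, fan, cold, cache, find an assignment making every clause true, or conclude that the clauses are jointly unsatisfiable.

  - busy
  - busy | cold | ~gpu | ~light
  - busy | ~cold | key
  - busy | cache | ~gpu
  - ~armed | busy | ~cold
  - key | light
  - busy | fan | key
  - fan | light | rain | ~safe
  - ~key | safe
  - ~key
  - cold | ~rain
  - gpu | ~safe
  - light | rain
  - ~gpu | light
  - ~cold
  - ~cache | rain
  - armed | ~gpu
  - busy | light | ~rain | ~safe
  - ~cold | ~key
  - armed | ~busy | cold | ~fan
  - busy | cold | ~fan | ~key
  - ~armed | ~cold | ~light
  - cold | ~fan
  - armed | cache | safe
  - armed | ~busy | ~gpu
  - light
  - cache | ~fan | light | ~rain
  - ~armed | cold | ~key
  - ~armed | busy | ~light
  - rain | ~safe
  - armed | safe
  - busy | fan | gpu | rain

Unit clause (busy) forces busy = True.
Unit clause (~key) forces key = False.
Unit clause (~cold) forces cold = False.
In (cold | ~fan) only ~fan is left, so fan = False.
Unit clause (light) forces light = True.
In (cold | ~rain) only ~rain is left, so rain = False.
In (~cache | rain) only ~cache is left, so cache = False.
In (rain | ~safe) only ~safe is left, so safe = False.
In (armed | safe) only armed is left, so armed = True.
Set gpu = True.
All clauses satisfied.

key = False; gpu = True; light = True; rain = False; busy = True; safe = False; armed = True; fan = False; cold = False; cache = False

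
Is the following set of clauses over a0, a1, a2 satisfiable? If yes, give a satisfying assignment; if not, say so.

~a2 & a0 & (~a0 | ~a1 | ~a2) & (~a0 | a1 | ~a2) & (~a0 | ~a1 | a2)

Unit clause (~a2) forces a2 = False.
Unit clause (a0) forces a0 = True.
In (~a0 | ~a1 | a2) only ~a1 is left, so a1 = False.
Check each clause:
  (~a2): ~a2 holds.
  (a0): a0 holds.
  (~a0 | ~a1 | ~a2): ~a1 holds.
  (~a0 | a1 | ~a2): ~a2 holds.
  (~a0 | ~a1 | a2): ~a1 holds.
All clauses satisfied.

a0=T; a1=F; a2=F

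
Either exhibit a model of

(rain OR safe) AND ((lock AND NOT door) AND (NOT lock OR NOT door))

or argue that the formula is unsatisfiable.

door = False, safe = True, rain = True, lock = True

  rain OR safe = True
  (lock AND NOT door) AND (NOT lock OR NOT door) = True
    lock AND NOT door = True
      NOT door = True
    NOT lock OR NOT door = True
      NOT lock = False
      NOT door = True
Both conjuncts True, so the formula holds.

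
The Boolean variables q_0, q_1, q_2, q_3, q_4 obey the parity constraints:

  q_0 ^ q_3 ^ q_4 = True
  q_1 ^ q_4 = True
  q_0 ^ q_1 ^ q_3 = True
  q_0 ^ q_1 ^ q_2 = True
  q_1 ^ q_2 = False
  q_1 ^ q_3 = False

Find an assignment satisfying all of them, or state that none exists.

Adding constraints 1, 2, 3 mod 2: every variable appears an even number of times on the left, so the left side is 0.
But the right sides sum to 1 (mod 2). 0 ≠ 1 — the system is inconsistent.

Unsatisfiable — no assignment works.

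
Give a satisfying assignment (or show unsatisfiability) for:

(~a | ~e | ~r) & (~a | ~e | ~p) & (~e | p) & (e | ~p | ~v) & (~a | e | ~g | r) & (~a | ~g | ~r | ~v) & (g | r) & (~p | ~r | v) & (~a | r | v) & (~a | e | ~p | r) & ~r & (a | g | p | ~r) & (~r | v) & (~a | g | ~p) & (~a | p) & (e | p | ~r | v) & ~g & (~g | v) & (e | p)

The formula is unsatisfiable.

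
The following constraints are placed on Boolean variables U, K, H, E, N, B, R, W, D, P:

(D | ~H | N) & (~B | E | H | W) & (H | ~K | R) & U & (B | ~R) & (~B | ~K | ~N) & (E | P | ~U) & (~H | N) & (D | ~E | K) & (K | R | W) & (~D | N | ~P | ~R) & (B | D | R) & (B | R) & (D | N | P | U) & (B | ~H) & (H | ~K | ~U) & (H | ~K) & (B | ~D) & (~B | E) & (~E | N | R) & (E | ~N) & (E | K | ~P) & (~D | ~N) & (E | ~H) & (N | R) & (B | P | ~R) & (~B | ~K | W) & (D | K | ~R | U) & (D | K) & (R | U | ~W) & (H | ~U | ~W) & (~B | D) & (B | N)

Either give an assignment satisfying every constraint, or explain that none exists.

Unit clause (U) forces U = True.
Set K = False.
  then (D | K) forces D = True.
  then (B | ~D) forces B = True.
  then (~B | E) forces E = True.
  then (~D | ~N) forces N = False.
  then (N | R) forces R = True.
  then (~H | N) forces H = False.
  then (~D | N | ~P | ~R) forces P = False.
  then (H | ~U | ~W) forces W = False.
All clauses satisfied.

U = True, K = False, H = False, E = True, N = False, B = True, R = True, W = False, D = True, P = False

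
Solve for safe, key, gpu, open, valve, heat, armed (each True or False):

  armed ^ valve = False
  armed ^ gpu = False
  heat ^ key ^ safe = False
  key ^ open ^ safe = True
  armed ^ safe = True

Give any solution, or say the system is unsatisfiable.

safe=F, key=T, gpu=T, open=F, valve=T, heat=T, armed=T

armed ^ valve = T ^ T = False ✓
armed ^ gpu = T ^ T = False ✓
heat ^ key ^ safe = T ^ T ^ F = False ✓
key ^ open ^ safe = T ^ F ^ F = True ✓
armed ^ safe = T ^ F = True ✓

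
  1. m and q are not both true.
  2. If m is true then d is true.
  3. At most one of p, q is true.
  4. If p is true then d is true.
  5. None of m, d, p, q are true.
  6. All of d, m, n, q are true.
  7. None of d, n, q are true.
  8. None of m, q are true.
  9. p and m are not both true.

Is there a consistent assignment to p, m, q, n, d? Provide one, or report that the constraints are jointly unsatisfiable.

Unsatisfiable

Case m = True:
  Constraint (5) is violated (m=T) — contradiction.
Case m = False:
  Constraint (6) is violated (m=F) — contradiction.
Both cases fail — unsatisfiable.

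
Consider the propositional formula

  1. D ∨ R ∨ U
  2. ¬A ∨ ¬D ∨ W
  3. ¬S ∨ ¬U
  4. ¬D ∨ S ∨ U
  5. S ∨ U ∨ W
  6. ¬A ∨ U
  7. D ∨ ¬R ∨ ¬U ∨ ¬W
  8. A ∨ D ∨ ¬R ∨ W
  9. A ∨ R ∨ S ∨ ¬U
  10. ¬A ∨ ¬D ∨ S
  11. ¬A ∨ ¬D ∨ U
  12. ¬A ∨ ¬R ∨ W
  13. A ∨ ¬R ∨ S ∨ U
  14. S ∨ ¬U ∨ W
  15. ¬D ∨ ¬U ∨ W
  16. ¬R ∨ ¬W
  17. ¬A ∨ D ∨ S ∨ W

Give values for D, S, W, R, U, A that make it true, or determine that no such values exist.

Set D = True.
Try S = False:
  (¬D ∨ S ∨ U) forces U = True.
  (¬A ∨ ¬D ∨ S) forces A = False.
  (A ∨ R ∨ S ∨ ¬U) forces R = True.
  (S ∨ ¬U ∨ W) forces W = True.
  clause (¬R ∨ ¬W) is falsified — backtrack.
So S = True.
  then (¬S ∨ ¬U) forces U = False.
  then (¬A ∨ U) forces A = False.
Set W = False.
Set R = True.
All clauses satisfied.

D: True, S: True, W: False, R: True, U: False, A: False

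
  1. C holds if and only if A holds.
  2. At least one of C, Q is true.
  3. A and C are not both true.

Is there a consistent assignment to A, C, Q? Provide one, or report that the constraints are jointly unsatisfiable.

A = False; C = False; Q = True

  (1) C=F, A=F — same ✓
  (2) {C, Q}: 1 true — at least one ✓
  (3) A=F, C=F — not both ✓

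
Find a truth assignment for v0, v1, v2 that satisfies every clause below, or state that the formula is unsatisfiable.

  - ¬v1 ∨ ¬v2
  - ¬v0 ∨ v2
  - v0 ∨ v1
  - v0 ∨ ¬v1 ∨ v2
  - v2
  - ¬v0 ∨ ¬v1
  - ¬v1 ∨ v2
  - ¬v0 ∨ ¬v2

Case v2 = True:
  (¬v1 ∨ ¬v2) forces v1 = False.
  (v0 ∨ v1) forces v0 = True.
  Clause (¬v0 ∨ ¬v2) is falsified — contradiction.
Case v2 = False:
  Clause (v2) is falsified — contradiction.
Both cases fail, so the formula is unsatisfiable.

The formula is unsatisfiable.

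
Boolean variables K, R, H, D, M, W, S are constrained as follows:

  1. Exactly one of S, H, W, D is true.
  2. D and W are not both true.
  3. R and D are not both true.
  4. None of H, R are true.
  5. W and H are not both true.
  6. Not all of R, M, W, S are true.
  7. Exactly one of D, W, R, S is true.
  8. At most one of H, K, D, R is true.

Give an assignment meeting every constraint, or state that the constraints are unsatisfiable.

K=F, R=F, H=F, D=F, M=T, W=T, S=F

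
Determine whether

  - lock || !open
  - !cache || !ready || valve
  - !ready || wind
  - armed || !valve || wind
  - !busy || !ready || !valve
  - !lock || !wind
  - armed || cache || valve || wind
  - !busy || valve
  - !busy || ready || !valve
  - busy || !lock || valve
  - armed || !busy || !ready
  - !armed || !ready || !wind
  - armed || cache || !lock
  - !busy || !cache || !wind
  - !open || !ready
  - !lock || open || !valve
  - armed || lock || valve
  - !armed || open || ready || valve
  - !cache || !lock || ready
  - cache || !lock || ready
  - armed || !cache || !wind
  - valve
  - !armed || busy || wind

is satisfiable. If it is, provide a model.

Unit clause (valve) forces valve = True.
Try lock = True:
  (!lock || !wind) forces wind = False.
  (!ready || wind) forces ready = False.
  (armed || !valve || wind) forces armed = True.
  (!busy || ready || !valve) forces busy = False.
  clause (!armed || busy || wind) is falsified — backtrack.
So lock = False.
  then (lock || !open) forces open = False.
Set armed = False.
  then (armed || !valve || wind) forces wind = True.
  then (armed || !cache || !wind) forces cache = False.
Set ready = True.
  then (!busy || !ready || !valve) forces busy = False.
All clauses satisfied.

lock = False, armed = False, cache = False, ready = True, wind = True, busy = False, open = False, valve = True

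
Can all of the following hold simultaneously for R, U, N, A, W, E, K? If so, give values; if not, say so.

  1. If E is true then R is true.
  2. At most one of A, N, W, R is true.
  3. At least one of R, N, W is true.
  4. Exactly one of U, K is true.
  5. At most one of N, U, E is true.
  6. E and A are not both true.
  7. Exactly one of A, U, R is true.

R = True; U = False; N = False; A = False; W = False; E = False; K = True

  (1) E=F ⇒ R: vacuous ✓
  (2) {A, N, W, R}: 1 true — at most one ✓
  (3) {R, N, W}: 1 true — at least one ✓
  (4) {U, K}: 1 true — exactly one ✓
  (5) {N, U, E}: 0 true — at most one ✓
  (6) E=F, A=F — not both ✓
  (7) {A, U, R}: 1 true — exactly one ✓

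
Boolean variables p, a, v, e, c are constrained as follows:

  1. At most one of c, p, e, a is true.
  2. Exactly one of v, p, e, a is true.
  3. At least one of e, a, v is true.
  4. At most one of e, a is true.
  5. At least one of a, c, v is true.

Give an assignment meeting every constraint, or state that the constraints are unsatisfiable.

p=F; a=F; v=T; e=F; c=F

  (1) {c, p, e, a}: 0 true — at most one ✓
  (2) {v, p, e, a}: 1 true — exactly one ✓
  (3) {e, a, v}: 1 true — at least one ✓
  (4) {e, a}: 0 true — at most one ✓
  (5) {a, c, v}: 1 true — at least one ✓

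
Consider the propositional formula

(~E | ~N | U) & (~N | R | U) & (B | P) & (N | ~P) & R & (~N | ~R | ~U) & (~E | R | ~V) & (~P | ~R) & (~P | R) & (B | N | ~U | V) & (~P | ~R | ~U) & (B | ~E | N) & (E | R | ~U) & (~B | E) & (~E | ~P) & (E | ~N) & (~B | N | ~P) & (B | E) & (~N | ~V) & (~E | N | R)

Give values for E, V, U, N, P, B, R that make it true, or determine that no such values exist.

E: True, V: True, U: True, N: False, P: False, B: True, R: True

Unit clause (R) forces R = True.
In (~P | ~R) only ~P is left, so P = False.
In (B | P) only B is left, so B = True.
In (~B | E) only E is left, so E = True.
Set V = True.
  then (~N | ~V) forces N = False.
Set U = True.
All clauses satisfied.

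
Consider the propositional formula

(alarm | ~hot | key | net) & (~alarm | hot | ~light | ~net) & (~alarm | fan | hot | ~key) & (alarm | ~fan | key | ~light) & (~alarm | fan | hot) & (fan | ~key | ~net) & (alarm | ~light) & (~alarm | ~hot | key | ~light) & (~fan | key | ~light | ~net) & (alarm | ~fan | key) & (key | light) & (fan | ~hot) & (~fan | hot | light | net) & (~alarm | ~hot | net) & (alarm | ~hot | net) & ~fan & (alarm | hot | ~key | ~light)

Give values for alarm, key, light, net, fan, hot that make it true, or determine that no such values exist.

alarm: False, key: True, light: False, net: False, fan: False, hot: False

Unit clause (~fan) forces fan = False.
In (fan | ~hot) only ~hot is left, so hot = False.
In (~alarm | fan | hot) only ~alarm is left, so alarm = False.
In (alarm | ~light) only ~light is left, so light = False.
In (key | light) only key is left, so key = True.
In (fan | ~key | ~net) only ~net is left, so net = False.
All clauses satisfied.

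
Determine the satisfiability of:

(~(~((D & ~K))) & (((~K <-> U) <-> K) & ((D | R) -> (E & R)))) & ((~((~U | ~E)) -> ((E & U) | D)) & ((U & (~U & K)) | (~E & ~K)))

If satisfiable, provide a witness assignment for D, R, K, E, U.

Case D = True: the formula simplifies to (~(~(~K)) & (((~K <-> U) <-> K) & (E & R))) & ((U & (~U & K)) | (~E & ~K)).
  K = True: the conjunct ~(~(~K)) becomes ~(~False) = False.
  K = False: simplifies to (~U & (E & R)) & ~E.
    E = True: the conjunct ~E is False.
    E = False: the conjunct E is False.
Case D = False: the conjunct ~(~((D & ~K))) becomes ~(~False) = False.
Both cases fail — unsatisfiable.

UNSATISFIABLE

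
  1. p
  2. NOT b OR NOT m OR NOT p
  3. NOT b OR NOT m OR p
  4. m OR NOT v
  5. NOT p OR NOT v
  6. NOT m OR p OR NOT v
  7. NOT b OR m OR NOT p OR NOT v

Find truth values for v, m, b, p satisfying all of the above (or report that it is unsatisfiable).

v = False, m = True, b = False, p = True

Unit clause (p) forces p = True.
In (NOT p OR NOT v) only NOT v is left, so v = False.
Set m = True.
  then (NOT b OR NOT m OR NOT p) forces b = False.
All clauses satisfied.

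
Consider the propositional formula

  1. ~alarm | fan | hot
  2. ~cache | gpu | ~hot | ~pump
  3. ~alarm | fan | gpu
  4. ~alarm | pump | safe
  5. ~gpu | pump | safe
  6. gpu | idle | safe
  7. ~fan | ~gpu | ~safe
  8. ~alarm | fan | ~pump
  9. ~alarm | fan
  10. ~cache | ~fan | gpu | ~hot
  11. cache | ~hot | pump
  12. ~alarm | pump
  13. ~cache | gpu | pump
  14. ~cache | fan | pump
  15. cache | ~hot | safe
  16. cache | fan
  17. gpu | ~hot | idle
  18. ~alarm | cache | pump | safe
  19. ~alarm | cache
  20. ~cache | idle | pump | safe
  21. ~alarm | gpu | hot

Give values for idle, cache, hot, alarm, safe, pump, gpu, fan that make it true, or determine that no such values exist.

idle = False, cache = True, hot = False, alarm = True, safe = False, pump = True, gpu = True, fan = True

Set idle = False.
Set cache = True.
Set hot = False.
Set alarm = True.
  then (~alarm | fan | hot) forces fan = True.
  then (~alarm | pump) forces pump = True.
  then (~alarm | gpu | hot) forces gpu = True.
  then (~fan | ~gpu | ~safe) forces safe = False.
All clauses satisfied.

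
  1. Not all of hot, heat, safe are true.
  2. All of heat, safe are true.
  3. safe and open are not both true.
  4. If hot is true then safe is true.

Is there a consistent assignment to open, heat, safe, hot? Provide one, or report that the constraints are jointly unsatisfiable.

open=F, heat=T, safe=T, hot=F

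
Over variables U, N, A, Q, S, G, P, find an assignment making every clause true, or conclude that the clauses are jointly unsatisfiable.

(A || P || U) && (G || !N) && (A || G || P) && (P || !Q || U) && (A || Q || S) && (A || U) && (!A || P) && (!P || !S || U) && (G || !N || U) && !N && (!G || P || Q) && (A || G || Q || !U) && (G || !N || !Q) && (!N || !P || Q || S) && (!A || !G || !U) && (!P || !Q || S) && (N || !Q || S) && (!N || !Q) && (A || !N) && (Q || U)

U=T, N=F, A=F, Q=T, S=T, G=T, P=T

Unit clause (!N) forces N = False.
Try U = False:
  (A || U) forces A = True.
  (!A || P) forces P = True.
  (!P || !S || U) forces S = False.
  (!P || !Q || S) forces Q = False.
  clause (Q || U) is falsified — backtrack.
So U = True.
Set A = False.
Set Q = True.
  then (N || !Q || S) forces S = True.
Set G = True.
Set P = True.
All clauses satisfied.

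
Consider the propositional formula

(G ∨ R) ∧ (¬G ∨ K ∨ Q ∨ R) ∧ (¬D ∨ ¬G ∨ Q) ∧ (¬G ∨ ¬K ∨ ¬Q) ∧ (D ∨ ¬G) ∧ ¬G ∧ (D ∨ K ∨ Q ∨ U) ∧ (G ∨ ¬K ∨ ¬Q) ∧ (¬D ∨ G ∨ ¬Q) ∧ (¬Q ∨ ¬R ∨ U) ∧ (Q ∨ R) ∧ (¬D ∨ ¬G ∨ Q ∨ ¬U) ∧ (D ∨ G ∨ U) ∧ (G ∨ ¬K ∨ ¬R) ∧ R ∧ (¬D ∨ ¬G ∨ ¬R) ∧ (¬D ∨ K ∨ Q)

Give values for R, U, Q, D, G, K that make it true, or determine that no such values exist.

R = True; U = True; Q = True; D = False; G = False; K = False

Unit clause (¬G) forces G = False.
Unit clause (R) forces R = True.
In (G ∨ ¬K ∨ ¬R) only ¬K is left, so K = False.
Try U = False:
  (¬Q ∨ ¬R ∨ U) forces Q = False.
  (D ∨ K ∨ Q ∨ U) forces D = True.
  clause (¬D ∨ K ∨ Q) is falsified — backtrack.
So U = True.
Set Q = True.
  then (¬D ∨ G ∨ ¬Q) forces D = False.
All clauses satisfied.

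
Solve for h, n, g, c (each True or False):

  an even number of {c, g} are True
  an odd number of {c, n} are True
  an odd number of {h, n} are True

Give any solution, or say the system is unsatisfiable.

h = True; n = False; g = True; c = True

{c, g}: 2 true → even ✓
{c, n}: 1 true → odd ✓
{h, n}: 1 true → odd ✓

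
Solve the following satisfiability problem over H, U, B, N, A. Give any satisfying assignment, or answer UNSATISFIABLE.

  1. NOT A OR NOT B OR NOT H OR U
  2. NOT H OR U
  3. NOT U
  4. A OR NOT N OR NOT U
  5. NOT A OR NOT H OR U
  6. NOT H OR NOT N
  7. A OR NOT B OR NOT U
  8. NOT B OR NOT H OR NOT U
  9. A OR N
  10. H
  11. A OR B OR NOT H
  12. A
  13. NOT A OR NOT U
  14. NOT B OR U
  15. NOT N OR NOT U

Case H = True:
  (NOT H OR U) forces U = True.
  Clause (NOT U) is falsified — contradiction.
Case H = False:
  Clause (H) is falsified — contradiction.
Both cases fail, so the formula is unsatisfiable.

Unsatisfiable — no assignment works.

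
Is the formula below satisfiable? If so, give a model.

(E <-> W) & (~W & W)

Case W = True: the conjunct ~W is False.
Case W = False: the conjunct W is False.
Both cases fail — unsatisfiable.

The formula is unsatisfiable.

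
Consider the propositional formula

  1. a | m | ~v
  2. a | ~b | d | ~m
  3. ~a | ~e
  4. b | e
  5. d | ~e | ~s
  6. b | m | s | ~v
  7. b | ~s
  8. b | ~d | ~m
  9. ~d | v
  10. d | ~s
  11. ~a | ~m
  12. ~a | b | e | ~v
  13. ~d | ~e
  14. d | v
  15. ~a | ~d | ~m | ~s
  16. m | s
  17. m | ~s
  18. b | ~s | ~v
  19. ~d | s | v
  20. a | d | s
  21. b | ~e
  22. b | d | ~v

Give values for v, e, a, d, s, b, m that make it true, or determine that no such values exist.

Try v = False:
  (~d | v) forces d = False.
  clause (d | v) is falsified — backtrack.
So v = True.
Set e = False.
  then (b | e) forces b = True.
Try a = True:
  (~a | ~m) forces m = False.
  (m | s) forces s = True.
  clause (m | ~s) is falsified — backtrack.
So a = False.
  then (a | m | ~v) forces m = True.
  then (a | ~b | d | ~m) forces d = True.
Set s = True.
All clauses satisfied.

v = True, e = False, a = False, d = True, s = True, b = True, m = True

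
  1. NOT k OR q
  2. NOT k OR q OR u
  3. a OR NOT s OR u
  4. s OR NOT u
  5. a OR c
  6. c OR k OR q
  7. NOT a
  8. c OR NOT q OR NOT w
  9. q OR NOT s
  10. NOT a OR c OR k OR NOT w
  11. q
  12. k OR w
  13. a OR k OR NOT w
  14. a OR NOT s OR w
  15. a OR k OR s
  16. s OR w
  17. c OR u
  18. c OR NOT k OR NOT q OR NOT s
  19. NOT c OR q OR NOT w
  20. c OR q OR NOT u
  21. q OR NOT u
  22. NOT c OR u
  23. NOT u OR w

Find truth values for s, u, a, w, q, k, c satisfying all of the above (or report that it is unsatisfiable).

Unit clause (NOT a) forces a = False.
Unit clause (q) forces q = True.
In (a OR c) only c is left, so c = True.
In (NOT c OR u) only u is left, so u = True.
In (NOT u OR w) only w is left, so w = True.
In (s OR NOT u) only s is left, so s = True.
In (a OR k OR NOT w) only k is left, so k = True.
All clauses satisfied.

s = True, u = True, a = False, w = True, q = True, k = True, c = True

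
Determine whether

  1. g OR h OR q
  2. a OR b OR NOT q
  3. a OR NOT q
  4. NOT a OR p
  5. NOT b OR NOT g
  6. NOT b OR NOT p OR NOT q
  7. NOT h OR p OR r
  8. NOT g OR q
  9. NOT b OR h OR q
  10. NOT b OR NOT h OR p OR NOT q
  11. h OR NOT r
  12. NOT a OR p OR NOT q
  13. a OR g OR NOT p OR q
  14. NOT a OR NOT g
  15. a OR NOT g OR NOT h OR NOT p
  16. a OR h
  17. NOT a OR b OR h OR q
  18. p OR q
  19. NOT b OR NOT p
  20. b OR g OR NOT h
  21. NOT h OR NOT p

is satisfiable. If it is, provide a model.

b = False, h = False, r = False, p = True, g = False, q = True, a = True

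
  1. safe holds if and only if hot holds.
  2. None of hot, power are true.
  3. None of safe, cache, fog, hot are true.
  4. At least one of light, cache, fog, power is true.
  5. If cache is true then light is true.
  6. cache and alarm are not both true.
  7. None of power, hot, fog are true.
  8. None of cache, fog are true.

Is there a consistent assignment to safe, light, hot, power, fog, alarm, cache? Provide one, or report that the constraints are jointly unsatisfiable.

safe = False, light = True, hot = False, power = False, fog = False, alarm = False, cache = False

  (1) safe=F, hot=F — same ✓
  (2) {hot, power}: 0 true — none ✓
  (3) {safe, cache, fog, hot}: 0 true — none ✓
  (4) {light, cache, fog, power}: 1 true — at least one ✓
  (5) cache=F ⇒ light: vacuous ✓
  (6) cache=F, alarm=F — not both ✓
  (7) {power, hot, fog}: 0 true — none ✓
  (8) {cache, fog}: 0 true — none ✓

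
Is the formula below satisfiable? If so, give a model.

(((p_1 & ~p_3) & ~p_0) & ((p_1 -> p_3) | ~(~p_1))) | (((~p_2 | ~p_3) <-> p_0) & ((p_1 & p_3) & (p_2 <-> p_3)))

p_0: False; p_1: True; p_2: True; p_3: True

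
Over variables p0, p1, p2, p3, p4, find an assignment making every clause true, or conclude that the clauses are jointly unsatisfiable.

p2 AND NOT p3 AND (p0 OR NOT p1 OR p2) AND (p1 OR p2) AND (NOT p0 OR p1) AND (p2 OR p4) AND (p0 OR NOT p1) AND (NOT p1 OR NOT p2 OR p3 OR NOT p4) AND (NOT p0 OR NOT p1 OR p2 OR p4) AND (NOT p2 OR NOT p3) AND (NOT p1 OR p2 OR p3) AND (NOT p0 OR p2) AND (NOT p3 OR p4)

Unit clause (p2) forces p2 = True.
Unit clause (NOT p3) forces p3 = False.
Set p0 = True.
  then (NOT p0 OR p1) forces p1 = True.
  then (NOT p1 OR NOT p2 OR p3 OR NOT p4) forces p4 = False.
All clauses satisfied.

p0=T, p1=T, p2=T, p3=F, p4=F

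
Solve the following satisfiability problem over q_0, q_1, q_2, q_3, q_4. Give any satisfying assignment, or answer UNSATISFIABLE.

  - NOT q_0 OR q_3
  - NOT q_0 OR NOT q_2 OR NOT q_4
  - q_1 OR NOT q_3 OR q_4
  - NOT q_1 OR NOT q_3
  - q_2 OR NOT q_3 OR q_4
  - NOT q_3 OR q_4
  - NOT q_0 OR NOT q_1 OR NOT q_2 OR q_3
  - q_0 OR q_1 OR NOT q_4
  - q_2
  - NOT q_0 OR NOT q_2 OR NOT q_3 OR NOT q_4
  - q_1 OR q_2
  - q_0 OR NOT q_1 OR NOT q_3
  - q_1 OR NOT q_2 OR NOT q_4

q_0=F, q_1=T, q_2=T, q_3=F, q_4=T

Unit clause (q_2) forces q_2 = True.
Try q_0 = True:
  (NOT q_0 OR q_3) forces q_3 = True.
  (NOT q_0 OR NOT q_2 OR NOT q_4) forces q_4 = False.
  clause (NOT q_3 OR q_4) is falsified — backtrack.
So q_0 = False.
Set q_1 = True.
  then (NOT q_1 OR NOT q_3) forces q_3 = False.
Set q_4 = True.
All clauses satisfied.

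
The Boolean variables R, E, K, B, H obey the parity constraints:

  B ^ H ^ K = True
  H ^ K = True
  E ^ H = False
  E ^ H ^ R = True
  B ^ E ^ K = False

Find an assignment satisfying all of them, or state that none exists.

The formula is unsatisfiable.

Adding constraints 1, 3, 5 mod 2: every variable appears an even number of times on the left, so the left side is 0.
But the right sides sum to 1 (mod 2). 0 ≠ 1 — the system is inconsistent.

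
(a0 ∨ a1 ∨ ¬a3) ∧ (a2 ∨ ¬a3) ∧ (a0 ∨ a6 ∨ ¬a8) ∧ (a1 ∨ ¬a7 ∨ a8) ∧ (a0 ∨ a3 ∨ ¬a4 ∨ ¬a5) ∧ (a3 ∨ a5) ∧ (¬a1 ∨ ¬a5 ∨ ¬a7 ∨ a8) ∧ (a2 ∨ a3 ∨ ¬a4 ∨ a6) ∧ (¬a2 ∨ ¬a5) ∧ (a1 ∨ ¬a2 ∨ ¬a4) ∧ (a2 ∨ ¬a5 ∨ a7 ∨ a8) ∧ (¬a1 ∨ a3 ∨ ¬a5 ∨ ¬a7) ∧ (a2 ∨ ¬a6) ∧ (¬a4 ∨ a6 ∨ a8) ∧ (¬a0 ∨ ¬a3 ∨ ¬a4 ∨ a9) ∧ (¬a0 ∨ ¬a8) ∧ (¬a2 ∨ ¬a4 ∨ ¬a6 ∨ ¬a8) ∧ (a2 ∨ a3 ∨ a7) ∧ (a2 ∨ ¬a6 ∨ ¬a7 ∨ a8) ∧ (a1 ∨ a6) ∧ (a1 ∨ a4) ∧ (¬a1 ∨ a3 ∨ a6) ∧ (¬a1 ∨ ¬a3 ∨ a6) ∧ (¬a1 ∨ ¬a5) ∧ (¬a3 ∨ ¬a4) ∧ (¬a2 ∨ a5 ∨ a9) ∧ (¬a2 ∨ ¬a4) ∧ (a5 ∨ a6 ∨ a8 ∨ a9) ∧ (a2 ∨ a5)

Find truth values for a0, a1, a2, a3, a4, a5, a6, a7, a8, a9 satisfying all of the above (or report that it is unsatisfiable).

a0: True, a1: True, a2: True, a3: True, a4: False, a5: False, a6: True, a7: True, a8: False, a9: True

Set a0 = True.
  then (¬a0 ∨ ¬a8) forces a8 = False.
Set a1 = True.
  then (¬a1 ∨ ¬a5) forces a5 = False.
  then (a2 ∨ a5) forces a2 = True.
  then (a3 ∨ a5) forces a3 = True.
  then (¬a1 ∨ ¬a3 ∨ a6) forces a6 = True.
  then (¬a3 ∨ ¬a4) forces a4 = False.
  then (¬a2 ∨ a5 ∨ a9) forces a9 = True.
Set a7 = True.
All clauses satisfied.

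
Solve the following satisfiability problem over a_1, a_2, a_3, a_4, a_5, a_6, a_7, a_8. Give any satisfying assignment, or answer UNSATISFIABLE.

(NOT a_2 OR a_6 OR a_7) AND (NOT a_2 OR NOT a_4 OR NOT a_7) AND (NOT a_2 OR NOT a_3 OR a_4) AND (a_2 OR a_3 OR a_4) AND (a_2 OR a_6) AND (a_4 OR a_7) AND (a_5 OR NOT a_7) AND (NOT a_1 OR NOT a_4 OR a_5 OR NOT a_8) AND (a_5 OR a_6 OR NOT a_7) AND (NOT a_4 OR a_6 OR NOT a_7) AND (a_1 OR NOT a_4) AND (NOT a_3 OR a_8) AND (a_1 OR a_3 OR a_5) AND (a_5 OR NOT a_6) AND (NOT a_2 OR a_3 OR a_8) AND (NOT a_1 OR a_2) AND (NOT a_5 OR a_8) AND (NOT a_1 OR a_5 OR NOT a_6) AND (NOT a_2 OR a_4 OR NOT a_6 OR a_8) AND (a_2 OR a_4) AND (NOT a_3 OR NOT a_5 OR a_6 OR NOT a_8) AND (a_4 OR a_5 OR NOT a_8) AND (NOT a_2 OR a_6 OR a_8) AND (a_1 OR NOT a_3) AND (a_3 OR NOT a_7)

a_1=T; a_2=T; a_3=T; a_4=T; a_5=T; a_6=T; a_7=F; a_8=T

Set a_1 = True.
  then (NOT a_1 OR a_2) forces a_2 = True.
Set a_3 = True.
  then (NOT a_2 OR NOT a_3 OR a_4) forces a_4 = True.
  then (NOT a_3 OR a_8) forces a_8 = True.
  then (NOT a_2 OR NOT a_4 OR NOT a_7) forces a_7 = False.
  then (NOT a_1 OR NOT a_4 OR a_5 OR NOT a_8) forces a_5 = True.
  then (NOT a_3 OR NOT a_5 OR a_6 OR NOT a_8) forces a_6 = True.
All clauses satisfied.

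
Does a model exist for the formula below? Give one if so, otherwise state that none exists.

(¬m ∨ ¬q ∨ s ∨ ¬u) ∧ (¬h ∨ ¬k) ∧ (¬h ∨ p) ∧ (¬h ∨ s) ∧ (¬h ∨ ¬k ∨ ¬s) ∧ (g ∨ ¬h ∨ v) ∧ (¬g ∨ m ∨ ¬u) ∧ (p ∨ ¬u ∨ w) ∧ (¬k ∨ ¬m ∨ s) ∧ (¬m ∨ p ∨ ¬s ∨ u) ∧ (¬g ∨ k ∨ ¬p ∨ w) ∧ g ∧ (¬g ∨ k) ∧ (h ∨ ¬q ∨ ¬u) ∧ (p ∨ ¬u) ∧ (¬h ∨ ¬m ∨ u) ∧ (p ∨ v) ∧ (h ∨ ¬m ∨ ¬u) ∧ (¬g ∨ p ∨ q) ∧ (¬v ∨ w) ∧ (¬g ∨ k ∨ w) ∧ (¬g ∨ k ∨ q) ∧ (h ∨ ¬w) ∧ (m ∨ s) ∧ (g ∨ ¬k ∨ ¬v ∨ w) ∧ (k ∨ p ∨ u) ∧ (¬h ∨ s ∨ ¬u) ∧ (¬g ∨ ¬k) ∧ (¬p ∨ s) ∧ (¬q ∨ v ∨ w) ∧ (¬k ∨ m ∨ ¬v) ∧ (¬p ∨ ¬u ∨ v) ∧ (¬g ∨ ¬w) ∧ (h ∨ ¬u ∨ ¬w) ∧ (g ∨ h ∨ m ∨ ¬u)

Unsatisfiable — no assignment works.

Case g = True:
  (¬g ∨ k) forces k = True.
  Clause (¬g ∨ ¬k) is falsified — contradiction.
Case g = False:
  Clause (g) is falsified — contradiction.
Both cases fail, so the formula is unsatisfiable.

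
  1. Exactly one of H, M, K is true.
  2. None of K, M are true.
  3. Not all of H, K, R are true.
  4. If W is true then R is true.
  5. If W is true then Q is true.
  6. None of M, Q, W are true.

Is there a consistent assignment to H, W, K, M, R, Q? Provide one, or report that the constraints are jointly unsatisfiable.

H = True, W = False, K = False, M = False, R = True, Q = False

  (1) {H, M, K}: 1 true — exactly one ✓
  (2) {K, M}: 0 true — none ✓
  (3) {H, K, R}: 2/3 true — not all ✓
  (4) W=F ⇒ R: vacuous ✓
  (5) W=F ⇒ Q: vacuous ✓
  (6) {M, Q, W}: 0 true — none ✓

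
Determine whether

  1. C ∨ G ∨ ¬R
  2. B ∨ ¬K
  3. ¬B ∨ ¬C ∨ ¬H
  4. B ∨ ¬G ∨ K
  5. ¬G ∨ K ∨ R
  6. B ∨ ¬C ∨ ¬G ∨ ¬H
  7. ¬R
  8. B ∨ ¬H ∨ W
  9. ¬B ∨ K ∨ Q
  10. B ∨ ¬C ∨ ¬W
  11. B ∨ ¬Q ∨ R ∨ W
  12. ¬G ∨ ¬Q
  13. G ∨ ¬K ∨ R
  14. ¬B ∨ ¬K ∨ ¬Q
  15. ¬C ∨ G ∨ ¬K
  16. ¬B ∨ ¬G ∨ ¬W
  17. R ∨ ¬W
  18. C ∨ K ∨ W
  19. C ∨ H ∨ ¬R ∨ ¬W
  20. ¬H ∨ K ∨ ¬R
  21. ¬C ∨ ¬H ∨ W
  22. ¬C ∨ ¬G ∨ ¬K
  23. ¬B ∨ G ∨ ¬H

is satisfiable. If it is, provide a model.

Unit clause (¬R) forces R = False.
In (R ∨ ¬W) only ¬W is left, so W = False.
Set Q = False.
Set C = True.
  then (¬C ∨ ¬H ∨ W) forces H = False.
Try B = True:
  (¬B ∨ K ∨ Q) forces K = True.
  (G ∨ ¬K ∨ R) forces G = True.
  clause (¬C ∨ ¬G ∨ ¬K) is falsified — backtrack.
So B = False.
  then (B ∨ ¬K) forces K = False.
  then (B ∨ ¬G ∨ K) forces G = False.
All clauses satisfied.

Q = False, C = True, H = False, B = False, G = False, W = False, K = False, R = False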